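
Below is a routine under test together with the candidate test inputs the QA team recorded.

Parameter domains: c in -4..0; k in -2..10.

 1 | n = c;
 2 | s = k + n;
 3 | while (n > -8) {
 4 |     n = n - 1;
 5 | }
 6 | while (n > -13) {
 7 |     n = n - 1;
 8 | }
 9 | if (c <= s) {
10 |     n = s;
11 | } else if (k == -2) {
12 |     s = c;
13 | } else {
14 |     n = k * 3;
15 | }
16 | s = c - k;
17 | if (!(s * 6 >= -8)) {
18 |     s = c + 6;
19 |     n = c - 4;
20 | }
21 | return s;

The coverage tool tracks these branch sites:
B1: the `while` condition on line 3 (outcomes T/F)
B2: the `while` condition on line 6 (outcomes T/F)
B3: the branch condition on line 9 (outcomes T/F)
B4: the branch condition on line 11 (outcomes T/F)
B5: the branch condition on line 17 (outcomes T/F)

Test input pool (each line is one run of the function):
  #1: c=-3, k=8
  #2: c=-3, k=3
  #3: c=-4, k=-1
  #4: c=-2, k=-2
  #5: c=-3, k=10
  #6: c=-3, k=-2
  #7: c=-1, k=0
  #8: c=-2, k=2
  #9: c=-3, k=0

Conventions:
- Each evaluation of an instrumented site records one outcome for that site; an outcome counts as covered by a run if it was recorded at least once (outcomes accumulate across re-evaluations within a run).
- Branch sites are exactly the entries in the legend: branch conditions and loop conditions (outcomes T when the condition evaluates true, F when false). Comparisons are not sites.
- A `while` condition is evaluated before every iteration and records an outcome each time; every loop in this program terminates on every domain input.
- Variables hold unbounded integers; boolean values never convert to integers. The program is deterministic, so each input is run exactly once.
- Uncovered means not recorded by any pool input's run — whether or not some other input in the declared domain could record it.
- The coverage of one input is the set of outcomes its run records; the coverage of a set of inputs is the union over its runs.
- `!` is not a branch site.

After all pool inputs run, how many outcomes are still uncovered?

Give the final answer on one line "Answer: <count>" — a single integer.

test 1 (c=-3, k=8) fires B1->T, B1->T, B1->T, B1->T, B1->T, B1->F, B2->T, B2->T, B2->T, B2->T, B2->T, B2->F, B3->T, B5->T; hits B1=T, B1=F, B2=T, B2=F, B3=T, B5=T
test 2 (c=-3, k=3) fires B1->T, B1->T, B1->T, B1->T, B1->T, B1->F, B2->T, B2->T, B2->T, B2->T, B2->T, B2->F, B3->T, B5->T; hits B1=T, B1=F, B2=T, B2=F, B3=T, B5=T
test 3 (c=-4, k=-1) fires B1->T, B1->T, B1->T, B1->T, B1->F, B2->T, B2->T, B2->T, B2->T, B2->T, B2->F, B3->F, B4->F, B5->T; hits B1=T, B1=F, B2=T, B2=F, B3=F, B4=F, B5=T
test 4 (c=-2, k=-2) fires B1->T, B1->T, B1->T, B1->T, B1->T, B1->T, B1->F, B2->T, B2->T, B2->T, B2->T, B2->T, B2->F, B3->F, ...; hits B1=T, B1=F, B2=T, B2=F, B3=F, B4=T, B5=F
test 5 (c=-3, k=10) fires B1->T, B1->T, B1->T, B1->T, B1->T, B1->F, B2->T, B2->T, B2->T, B2->T, B2->T, B2->F, B3->T, B5->T; hits B1=T, B1=F, B2=T, B2=F, B3=T, B5=T
test 6 (c=-3, k=-2) fires B1->T, B1->T, B1->T, B1->T, B1->T, B1->F, B2->T, B2->T, B2->T, B2->T, B2->T, B2->F, B3->F, B4->T, ...; hits B1=T, B1=F, B2=T, B2=F, B3=F, B4=T, B5=F
test 7 (c=-1, k=0) fires B1->T, B1->T, B1->T, B1->T, B1->T, B1->T, B1->T, B1->F, B2->T, B2->T, B2->T, B2->T, B2->T, B2->F, ...; hits B1=T, B1=F, B2=T, B2=F, B3=T, B5=F
test 8 (c=-2, k=2) fires B1->T, B1->T, B1->T, B1->T, B1->T, B1->T, B1->F, B2->T, B2->T, B2->T, B2->T, B2->T, B2->F, B3->T, ...; hits B1=T, B1=F, B2=T, B2=F, B3=T, B5=T
test 9 (c=-3, k=0) fires B1->T, B1->T, B1->T, B1->T, B1->T, B1->F, B2->T, B2->T, B2->T, B2->T, B2->T, B2->F, B3->T, B5->T; hits B1=T, B1=F, B2=T, B2=F, B3=T, B5=T
union over the pool: B1=T, B1=F, B2=T, B2=F, B3=T, B3=F, B4=T, B4=F, B5=T, B5=F
uncovered (0 of 10): none

Answer: 0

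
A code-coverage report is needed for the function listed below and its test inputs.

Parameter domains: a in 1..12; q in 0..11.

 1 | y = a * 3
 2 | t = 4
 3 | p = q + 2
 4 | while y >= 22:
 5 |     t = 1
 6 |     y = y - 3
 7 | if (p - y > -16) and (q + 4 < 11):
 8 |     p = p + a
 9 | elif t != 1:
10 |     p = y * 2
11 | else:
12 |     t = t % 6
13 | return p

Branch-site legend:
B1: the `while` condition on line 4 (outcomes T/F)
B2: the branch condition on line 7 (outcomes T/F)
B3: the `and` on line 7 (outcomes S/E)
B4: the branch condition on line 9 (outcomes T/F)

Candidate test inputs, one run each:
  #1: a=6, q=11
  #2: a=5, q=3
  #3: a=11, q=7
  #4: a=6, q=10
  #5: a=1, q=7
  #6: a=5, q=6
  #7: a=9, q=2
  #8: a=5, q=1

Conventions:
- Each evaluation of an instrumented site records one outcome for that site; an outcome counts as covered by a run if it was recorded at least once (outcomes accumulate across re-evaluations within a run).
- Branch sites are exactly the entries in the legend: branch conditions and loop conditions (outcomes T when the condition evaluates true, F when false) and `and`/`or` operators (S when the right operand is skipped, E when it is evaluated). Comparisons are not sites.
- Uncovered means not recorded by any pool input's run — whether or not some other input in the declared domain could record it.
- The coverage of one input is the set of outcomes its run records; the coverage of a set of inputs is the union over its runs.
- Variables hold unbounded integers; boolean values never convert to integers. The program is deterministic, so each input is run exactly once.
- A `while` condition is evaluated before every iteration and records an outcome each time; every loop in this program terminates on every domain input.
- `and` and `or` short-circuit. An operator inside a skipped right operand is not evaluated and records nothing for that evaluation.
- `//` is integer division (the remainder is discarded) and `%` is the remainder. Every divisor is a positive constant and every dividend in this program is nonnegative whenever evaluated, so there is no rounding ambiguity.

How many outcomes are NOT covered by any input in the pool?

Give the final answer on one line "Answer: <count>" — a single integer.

input #1, a=6, q=11: events B1->F, B3->E, B2->F, B4->T; outcomes B1=F, B2=F, B3=E, B4=T
input #2, a=5, q=3: events B1->F, B3->E, B2->T; outcomes B1=F, B2=T, B3=E
input #3, a=11, q=7: events B1->T, B1->T, B1->T, B1->T, B1->F, B3->E, B2->F, B4->F; outcomes B1=T, B1=F, B2=F, B3=E, B4=F
input #4, a=6, q=10: events B1->F, B3->E, B2->F, B4->T; outcomes B1=F, B2=F, B3=E, B4=T
input #5, a=1, q=7: events B1->F, B3->E, B2->F, B4->T; outcomes B1=F, B2=F, B3=E, B4=T
input #6, a=5, q=6: events B1->F, B3->E, B2->T; outcomes B1=F, B2=T, B3=E
input #7, a=9, q=2: events B1->T, B1->T, B1->F, B3->S, B2->F, B4->F; outcomes B1=T, B1=F, B2=F, B3=S, B4=F
input #8, a=5, q=1: events B1->F, B3->E, B2->T; outcomes B1=F, B2=T, B3=E
union over the pool: B1=T, B1=F, B2=T, B2=F, B3=S, B3=E, B4=T, B4=F
uncovered (0 of 8): none

Answer: 0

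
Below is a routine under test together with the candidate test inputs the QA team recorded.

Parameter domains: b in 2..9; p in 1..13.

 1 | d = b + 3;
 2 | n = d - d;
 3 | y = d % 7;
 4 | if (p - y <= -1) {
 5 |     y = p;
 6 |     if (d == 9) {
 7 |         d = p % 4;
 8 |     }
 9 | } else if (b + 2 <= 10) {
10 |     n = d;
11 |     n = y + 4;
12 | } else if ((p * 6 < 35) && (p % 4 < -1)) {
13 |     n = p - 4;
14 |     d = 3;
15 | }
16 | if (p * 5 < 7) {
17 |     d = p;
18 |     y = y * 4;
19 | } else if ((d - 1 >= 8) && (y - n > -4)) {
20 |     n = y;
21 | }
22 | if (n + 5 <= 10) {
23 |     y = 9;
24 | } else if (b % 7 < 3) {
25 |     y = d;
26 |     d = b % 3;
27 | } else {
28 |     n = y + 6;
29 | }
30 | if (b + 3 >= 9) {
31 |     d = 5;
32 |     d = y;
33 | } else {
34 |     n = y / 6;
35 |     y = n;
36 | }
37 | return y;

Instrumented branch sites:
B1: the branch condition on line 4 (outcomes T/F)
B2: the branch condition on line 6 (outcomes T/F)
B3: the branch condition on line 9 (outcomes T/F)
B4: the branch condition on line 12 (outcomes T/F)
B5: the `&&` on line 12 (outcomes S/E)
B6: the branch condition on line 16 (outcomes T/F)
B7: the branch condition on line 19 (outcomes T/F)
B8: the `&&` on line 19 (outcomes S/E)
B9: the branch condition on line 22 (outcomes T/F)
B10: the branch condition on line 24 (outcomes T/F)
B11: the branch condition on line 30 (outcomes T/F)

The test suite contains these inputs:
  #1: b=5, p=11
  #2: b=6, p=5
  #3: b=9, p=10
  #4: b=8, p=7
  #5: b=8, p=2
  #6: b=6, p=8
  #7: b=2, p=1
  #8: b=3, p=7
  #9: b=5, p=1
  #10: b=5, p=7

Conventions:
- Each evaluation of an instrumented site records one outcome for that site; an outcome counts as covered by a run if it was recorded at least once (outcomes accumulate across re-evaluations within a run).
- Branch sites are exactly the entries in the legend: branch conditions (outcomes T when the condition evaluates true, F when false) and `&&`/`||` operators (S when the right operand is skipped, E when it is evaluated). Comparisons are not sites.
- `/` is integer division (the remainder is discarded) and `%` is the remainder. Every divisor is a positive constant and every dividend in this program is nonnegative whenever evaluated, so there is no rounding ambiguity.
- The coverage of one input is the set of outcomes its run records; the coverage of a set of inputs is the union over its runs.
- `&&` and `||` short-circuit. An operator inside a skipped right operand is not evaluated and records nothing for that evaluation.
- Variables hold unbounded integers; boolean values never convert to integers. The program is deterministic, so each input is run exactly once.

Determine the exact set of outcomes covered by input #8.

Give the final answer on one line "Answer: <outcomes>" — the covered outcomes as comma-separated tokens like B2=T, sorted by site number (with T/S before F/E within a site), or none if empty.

Tracing the run of input #8 (b=3, p=7):
  B1->F, B3->T, B6->F, B8->S, B7->F, B9->F, B10->F, B11->F
collecting distinct outcomes: B1=F, B3=T, B6=F, B7=F, B8=S, B9=F, B10=F, B11=F

Answer: B1=F, B3=T, B6=F, B7=F, B8=S, B9=F, B10=F, B11=F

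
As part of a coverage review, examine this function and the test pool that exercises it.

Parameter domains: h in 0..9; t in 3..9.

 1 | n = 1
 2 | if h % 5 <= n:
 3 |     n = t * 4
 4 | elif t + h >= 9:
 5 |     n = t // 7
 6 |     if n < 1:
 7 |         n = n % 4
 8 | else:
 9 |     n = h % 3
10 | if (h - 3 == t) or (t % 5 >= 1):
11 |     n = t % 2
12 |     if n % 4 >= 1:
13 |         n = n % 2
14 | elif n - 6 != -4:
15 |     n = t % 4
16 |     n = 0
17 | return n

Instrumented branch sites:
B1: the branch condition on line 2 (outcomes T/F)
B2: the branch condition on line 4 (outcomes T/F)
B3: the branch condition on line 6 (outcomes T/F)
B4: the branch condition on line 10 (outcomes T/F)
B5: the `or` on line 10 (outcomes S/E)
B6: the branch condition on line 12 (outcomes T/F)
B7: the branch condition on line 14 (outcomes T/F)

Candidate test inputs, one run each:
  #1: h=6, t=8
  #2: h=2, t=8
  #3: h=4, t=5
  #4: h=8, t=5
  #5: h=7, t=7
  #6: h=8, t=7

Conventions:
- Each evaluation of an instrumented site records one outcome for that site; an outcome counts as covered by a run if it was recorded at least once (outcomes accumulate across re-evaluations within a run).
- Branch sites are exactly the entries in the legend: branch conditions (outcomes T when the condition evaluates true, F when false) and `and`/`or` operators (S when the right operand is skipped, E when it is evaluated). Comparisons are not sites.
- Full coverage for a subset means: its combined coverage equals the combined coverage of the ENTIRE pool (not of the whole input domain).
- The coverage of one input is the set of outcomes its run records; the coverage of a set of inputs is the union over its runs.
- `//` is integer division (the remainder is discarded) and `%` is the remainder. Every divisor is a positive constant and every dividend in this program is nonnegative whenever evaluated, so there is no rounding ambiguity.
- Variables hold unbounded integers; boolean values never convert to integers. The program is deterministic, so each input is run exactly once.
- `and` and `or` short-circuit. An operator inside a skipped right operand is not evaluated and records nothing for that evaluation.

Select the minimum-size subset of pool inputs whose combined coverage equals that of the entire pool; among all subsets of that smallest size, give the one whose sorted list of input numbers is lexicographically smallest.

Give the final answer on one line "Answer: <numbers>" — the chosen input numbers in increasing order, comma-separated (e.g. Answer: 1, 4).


test 1 (h=6, t=8) fires B1->T, B5->E, B4->T, B6->F; hits B1=T, B4=T, B5=E, B6=F
test 2 (h=2, t=8) fires B1->F, B2->T, B3->F, B5->E, B4->T, B6->F; hits B1=F, B2=T, B3=F, B4=T, B5=E, B6=F
test 3 (h=4, t=5) fires B1->F, B2->T, B3->T, B5->E, B4->F, B7->T; hits B1=F, B2=T, B3=T, B4=F, B5=E, B7=T
test 4 (h=8, t=5) fires B1->F, B2->T, B3->T, B5->S, B4->T, B6->T; hits B1=F, B2=T, B3=T, B4=T, B5=S, B6=T
test 5 (h=7, t=7) fires B1->F, B2->T, B3->F, B5->E, B4->T, B6->T; hits B1=F, B2=T, B3=F, B4=T, B5=E, B6=T
test 6 (h=8, t=7) fires B1->F, B2->T, B3->F, B5->E, B4->T, B6->T; hits B1=F, B2=T, B3=F, B4=T, B5=E, B6=T
pool-wide coverage (12 outcomes): B1=T, B1=F, B2=T, B3=T, B3=F, B4=T, B4=F, B5=S, B5=E, B6=T, B6=F, B7=T
checked all size-1 subsets: none covers 12 outcomes (max 6/12)
checked all size-2 subsets: none covers 12 outcomes (max 9/12)
checked all size-3 subsets: none covers 12 outcomes (max 11/12)
inputs {1, 2, 3, 4} (size 4) cover everything; no size-4 subset with a lexicographically smaller index list covers all 12
Answer: 1, 2, 3, 4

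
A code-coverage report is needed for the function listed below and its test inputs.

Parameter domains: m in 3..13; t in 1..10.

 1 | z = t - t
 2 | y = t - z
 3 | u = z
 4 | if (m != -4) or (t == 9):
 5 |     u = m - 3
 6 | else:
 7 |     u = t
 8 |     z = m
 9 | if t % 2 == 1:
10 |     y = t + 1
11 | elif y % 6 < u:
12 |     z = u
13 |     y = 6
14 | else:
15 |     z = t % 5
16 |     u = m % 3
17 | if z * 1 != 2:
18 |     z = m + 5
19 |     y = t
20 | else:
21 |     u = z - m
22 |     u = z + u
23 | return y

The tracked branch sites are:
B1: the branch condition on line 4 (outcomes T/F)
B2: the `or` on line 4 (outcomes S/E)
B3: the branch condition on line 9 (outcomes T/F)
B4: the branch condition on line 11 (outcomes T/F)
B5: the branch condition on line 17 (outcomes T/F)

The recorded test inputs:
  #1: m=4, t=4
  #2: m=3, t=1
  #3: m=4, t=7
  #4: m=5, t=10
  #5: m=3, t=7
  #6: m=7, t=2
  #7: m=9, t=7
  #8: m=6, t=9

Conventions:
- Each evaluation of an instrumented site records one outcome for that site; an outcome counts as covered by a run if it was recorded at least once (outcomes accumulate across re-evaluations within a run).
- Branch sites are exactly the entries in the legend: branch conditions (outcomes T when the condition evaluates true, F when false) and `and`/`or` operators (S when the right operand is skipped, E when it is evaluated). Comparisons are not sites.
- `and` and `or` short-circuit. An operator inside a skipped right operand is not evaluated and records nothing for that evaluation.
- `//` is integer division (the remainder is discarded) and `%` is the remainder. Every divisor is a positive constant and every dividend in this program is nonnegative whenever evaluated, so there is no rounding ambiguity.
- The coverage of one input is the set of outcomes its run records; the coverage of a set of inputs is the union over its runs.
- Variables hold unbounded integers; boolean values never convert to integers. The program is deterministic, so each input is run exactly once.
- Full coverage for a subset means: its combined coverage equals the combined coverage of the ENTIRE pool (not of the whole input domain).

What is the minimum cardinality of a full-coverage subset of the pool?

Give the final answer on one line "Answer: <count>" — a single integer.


#1 (m=4, t=4) -> B2->S, B1->T, B3->F, B4->F, B5->T; covered: B1=T, B2=S, B3=F, B4=F, B5=T
#2 (m=3, t=1) -> B2->S, B1->T, B3->T, B5->T; covered: B1=T, B2=S, B3=T, B5=T
#3 (m=4, t=7) -> B2->S, B1->T, B3->T, B5->T; covered: B1=T, B2=S, B3=T, B5=T
#4 (m=5, t=10) -> B2->S, B1->T, B3->F, B4->F, B5->T; covered: B1=T, B2=S, B3=F, B4=F, B5=T
#5 (m=3, t=7) -> B2->S, B1->T, B3->T, B5->T; covered: B1=T, B2=S, B3=T, B5=T
#6 (m=7, t=2) -> B2->S, B1->T, B3->F, B4->T, B5->T; covered: B1=T, B2=S, B3=F, B4=T, B5=T
#7 (m=9, t=7) -> B2->S, B1->T, B3->T, B5->T; covered: B1=T, B2=S, B3=T, B5=T
#8 (m=6, t=9) -> B2->S, B1->T, B3->T, B5->T; covered: B1=T, B2=S, B3=T, B5=T
together the pool reaches 7 outcomes: B1=T, B2=S, B3=T, B3=F, B4=T, B4=F, B5=T
checked all size-1 subsets: none covers 7 outcomes (max 5/7)
checked all size-2 subsets: none covers 7 outcomes (max 6/7)
at size 3, {1, 2, 6} reaches all 7 outcomes; every lexicographically earlier size-3 subset fails
Answer: 3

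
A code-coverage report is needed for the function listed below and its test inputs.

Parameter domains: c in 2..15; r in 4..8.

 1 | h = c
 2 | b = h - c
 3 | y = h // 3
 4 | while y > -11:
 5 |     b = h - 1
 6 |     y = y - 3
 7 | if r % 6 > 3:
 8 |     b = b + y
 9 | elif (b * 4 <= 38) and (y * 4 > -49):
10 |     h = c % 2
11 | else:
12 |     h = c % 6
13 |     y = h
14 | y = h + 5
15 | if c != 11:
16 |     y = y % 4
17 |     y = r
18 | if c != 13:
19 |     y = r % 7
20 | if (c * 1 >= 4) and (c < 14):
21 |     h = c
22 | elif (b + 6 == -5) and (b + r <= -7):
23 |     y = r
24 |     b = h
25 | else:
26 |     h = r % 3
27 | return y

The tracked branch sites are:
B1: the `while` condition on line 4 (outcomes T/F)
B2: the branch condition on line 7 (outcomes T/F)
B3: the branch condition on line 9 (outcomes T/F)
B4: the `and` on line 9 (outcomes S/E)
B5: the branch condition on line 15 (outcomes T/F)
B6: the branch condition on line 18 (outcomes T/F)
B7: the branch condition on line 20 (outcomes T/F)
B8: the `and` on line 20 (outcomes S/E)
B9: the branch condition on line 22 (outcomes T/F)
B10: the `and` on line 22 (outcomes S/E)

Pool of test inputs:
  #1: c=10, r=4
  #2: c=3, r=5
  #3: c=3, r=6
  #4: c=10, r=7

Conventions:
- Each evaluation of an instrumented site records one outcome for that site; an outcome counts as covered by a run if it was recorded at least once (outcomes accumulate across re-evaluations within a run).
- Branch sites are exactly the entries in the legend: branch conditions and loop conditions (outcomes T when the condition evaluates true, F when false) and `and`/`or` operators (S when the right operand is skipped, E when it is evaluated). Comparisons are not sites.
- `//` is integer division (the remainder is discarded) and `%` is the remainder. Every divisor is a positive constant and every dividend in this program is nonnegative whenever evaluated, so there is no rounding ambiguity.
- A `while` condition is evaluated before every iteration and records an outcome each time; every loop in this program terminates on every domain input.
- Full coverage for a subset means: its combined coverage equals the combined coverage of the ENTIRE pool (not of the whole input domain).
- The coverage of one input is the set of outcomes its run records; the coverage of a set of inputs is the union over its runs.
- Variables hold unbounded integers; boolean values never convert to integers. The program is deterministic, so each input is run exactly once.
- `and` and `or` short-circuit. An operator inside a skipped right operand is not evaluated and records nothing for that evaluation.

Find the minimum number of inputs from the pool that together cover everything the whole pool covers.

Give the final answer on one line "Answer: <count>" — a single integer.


test 1 (c=10, r=4) hits B1=T, B1=F, B2=T, B5=T, B6=T, B7=T, B8=E
test 2 (c=3, r=5) hits B1=T, B1=F, B2=T, B5=T, B6=T, B7=F, B8=S, B9=F, B10=S
test 3 (c=3, r=6) hits B1=T, B1=F, B2=F, B3=T, B4=E, B5=T, B6=T, B7=F, B8=S, B9=F, B10=S
test 4 (c=10, r=7) hits B1=T, B1=F, B2=F, B3=T, B4=E, B5=T, B6=T, B7=T, B8=E
pool-wide coverage (14 outcomes): B1=T, B1=F, B2=T, B2=F, B3=T, B4=E, B5=T, B6=T, B7=T, B7=F, B8=S, B8=E, B9=F, B10=S
every size-1 subset falls short of the 14 outcomes (best: 11/14)
at size 2, {1, 3} reaches all 14 outcomes; every lexicographically earlier size-2 subset fails
Answer: 2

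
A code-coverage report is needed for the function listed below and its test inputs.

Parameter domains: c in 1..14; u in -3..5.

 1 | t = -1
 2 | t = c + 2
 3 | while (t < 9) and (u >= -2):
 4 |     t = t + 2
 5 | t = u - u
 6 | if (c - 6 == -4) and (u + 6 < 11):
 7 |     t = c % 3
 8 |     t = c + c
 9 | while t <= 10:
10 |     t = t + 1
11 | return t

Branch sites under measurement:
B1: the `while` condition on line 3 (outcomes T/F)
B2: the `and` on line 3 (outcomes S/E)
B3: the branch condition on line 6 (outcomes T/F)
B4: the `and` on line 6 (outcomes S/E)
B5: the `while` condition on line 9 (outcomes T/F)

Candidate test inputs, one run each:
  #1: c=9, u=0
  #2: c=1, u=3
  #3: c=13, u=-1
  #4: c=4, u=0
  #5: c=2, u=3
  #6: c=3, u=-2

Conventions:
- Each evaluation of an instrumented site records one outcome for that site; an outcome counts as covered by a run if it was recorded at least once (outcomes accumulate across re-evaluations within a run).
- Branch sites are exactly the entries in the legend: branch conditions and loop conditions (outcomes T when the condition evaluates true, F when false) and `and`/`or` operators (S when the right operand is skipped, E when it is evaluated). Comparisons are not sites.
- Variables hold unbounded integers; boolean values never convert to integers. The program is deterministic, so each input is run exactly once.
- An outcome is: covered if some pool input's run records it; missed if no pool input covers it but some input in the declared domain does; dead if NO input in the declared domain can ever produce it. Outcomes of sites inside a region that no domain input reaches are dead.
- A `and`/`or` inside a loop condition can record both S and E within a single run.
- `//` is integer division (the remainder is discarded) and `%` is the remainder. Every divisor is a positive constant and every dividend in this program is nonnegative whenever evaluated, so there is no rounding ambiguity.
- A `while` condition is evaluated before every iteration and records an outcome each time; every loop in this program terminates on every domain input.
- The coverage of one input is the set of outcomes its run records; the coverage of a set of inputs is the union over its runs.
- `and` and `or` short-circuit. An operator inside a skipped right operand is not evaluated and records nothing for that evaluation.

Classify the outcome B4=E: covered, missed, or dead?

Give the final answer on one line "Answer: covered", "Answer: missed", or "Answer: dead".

B4=E is recorded by pool input(s) 5 -> covered

Answer: covered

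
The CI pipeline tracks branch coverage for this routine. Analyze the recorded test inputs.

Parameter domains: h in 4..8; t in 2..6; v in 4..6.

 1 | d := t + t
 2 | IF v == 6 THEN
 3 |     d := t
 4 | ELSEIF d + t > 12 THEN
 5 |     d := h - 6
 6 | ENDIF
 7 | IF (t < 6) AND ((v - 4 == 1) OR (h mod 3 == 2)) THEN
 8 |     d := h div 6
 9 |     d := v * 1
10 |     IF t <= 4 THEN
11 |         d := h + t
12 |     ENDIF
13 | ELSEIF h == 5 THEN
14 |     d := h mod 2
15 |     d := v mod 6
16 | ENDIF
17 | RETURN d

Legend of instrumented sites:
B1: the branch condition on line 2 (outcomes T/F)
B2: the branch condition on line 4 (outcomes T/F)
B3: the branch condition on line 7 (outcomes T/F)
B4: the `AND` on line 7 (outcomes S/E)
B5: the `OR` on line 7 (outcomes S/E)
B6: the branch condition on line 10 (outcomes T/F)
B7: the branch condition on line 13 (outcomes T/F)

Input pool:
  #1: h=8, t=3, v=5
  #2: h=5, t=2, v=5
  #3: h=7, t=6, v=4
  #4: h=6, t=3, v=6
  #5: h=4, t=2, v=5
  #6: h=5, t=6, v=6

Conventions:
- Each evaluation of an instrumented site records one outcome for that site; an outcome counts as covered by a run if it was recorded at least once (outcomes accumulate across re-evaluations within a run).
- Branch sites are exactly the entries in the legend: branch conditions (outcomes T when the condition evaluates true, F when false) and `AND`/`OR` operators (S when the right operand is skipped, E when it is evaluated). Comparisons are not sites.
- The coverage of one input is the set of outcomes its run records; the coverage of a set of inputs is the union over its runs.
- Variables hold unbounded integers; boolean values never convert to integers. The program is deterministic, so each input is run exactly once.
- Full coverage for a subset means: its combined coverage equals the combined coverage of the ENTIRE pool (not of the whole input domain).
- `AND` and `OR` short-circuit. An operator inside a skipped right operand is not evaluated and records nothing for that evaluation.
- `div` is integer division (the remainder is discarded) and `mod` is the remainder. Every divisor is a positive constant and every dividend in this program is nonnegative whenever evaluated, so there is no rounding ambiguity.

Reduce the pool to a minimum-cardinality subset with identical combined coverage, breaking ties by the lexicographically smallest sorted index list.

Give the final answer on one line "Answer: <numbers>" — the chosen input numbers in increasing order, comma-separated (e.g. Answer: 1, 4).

test 1 (h=8, t=3, v=5) hits B1=F, B2=F, B3=T, B4=E, B5=S, B6=T
test 2 (h=5, t=2, v=5) hits B1=F, B2=F, B3=T, B4=E, B5=S, B6=T
test 3 (h=7, t=6, v=4) hits B1=F, B2=T, B3=F, B4=S, B7=F
test 4 (h=6, t=3, v=6) hits B1=T, B3=F, B4=E, B5=E, B7=F
test 5 (h=4, t=2, v=5) hits B1=F, B2=F, B3=T, B4=E, B5=S, B6=T
test 6 (h=5, t=6, v=6) hits B1=T, B3=F, B4=S, B7=T
union over all inputs: B1=T, B1=F, B2=T, B2=F, B3=T, B3=F, B4=S, B4=E, B5=S, B5=E, B6=T, B7=T, B7=F (13 outcomes)
size 1 is not enough: best union over all size-1 subsets is 6/13
size 2 is not enough: best union over all size-2 subsets is 10/13
size 3 is not enough: best union over all size-3 subsets is 12/13
at size 4, {1, 3, 4, 6} reaches all 13 outcomes; every lexicographically earlier size-4 subset fails

Answer: 1, 3, 4, 6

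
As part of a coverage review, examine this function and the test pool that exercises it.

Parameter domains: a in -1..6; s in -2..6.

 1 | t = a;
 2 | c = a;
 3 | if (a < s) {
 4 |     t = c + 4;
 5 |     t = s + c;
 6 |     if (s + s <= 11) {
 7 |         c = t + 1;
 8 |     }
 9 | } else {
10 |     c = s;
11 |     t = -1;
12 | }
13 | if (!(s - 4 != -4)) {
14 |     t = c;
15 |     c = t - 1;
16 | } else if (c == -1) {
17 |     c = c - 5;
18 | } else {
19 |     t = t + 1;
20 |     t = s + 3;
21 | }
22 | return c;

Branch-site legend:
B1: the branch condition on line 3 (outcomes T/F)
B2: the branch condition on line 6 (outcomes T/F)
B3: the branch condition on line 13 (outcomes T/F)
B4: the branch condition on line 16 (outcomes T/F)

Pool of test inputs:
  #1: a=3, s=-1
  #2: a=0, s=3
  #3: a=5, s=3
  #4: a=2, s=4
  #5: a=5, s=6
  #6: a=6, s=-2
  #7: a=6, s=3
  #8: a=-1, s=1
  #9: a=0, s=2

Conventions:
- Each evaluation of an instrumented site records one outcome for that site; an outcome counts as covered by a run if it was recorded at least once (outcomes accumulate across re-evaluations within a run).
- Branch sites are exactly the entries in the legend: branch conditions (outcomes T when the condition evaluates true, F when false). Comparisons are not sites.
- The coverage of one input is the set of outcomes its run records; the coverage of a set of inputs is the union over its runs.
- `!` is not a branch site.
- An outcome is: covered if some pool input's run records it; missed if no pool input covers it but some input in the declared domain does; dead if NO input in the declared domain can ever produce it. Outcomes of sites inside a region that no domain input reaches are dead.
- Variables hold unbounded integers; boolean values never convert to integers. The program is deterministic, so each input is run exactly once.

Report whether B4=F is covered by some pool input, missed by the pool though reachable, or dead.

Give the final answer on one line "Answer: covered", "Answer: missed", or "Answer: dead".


B4=F is recorded by pool input(s) 2, 3, 4, 5, 6, 7, 8, 9 -> covered
Answer: covered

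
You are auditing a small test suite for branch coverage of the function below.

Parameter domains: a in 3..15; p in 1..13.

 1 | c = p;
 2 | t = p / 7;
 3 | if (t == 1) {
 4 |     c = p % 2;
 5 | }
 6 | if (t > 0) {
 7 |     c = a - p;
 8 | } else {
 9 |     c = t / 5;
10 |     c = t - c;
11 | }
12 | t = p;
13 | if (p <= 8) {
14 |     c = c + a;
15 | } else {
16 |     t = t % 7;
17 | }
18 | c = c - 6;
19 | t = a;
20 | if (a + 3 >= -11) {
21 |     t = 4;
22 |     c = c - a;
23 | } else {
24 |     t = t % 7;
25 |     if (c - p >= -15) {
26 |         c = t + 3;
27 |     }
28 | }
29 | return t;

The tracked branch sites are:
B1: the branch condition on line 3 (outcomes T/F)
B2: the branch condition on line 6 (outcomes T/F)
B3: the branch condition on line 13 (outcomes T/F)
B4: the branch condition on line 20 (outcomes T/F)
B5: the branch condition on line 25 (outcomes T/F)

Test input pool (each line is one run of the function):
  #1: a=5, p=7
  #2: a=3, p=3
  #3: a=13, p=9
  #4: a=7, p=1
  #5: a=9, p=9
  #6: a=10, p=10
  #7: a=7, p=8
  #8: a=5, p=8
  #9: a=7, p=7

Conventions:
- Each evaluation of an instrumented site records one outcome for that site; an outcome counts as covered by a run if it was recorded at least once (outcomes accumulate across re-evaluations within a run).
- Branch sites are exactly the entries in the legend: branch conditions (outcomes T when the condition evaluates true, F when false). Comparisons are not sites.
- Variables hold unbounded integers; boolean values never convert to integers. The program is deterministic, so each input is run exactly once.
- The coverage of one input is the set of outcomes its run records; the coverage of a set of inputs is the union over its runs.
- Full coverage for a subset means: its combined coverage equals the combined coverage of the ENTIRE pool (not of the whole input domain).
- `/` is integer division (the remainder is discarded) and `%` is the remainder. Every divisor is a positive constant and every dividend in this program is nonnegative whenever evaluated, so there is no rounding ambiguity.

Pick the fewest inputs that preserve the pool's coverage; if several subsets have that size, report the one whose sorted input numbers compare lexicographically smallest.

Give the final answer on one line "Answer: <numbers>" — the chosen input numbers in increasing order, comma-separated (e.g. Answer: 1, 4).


run #1 (a=5, p=7) records B1=T, B2=T, B3=T, B4=T
run #2 (a=3, p=3) records B1=F, B2=F, B3=T, B4=T
run #3 (a=13, p=9) records B1=T, B2=T, B3=F, B4=T
run #4 (a=7, p=1) records B1=F, B2=F, B3=T, B4=T
run #5 (a=9, p=9) records B1=T, B2=T, B3=F, B4=T
run #6 (a=10, p=10) records B1=T, B2=T, B3=F, B4=T
run #7 (a=7, p=8) records B1=T, B2=T, B3=T, B4=T
run #8 (a=5, p=8) records B1=T, B2=T, B3=T, B4=T
run #9 (a=7, p=7) records B1=T, B2=T, B3=T, B4=T
union over all inputs: B1=T, B1=F, B2=T, B2=F, B3=T, B3=F, B4=T (7 outcomes)
checked all size-1 subsets: none covers 7 outcomes (max 4/7)
at size 2, {2, 3} reaches all 7 outcomes; every lexicographically earlier size-2 subset fails
Answer: 2, 3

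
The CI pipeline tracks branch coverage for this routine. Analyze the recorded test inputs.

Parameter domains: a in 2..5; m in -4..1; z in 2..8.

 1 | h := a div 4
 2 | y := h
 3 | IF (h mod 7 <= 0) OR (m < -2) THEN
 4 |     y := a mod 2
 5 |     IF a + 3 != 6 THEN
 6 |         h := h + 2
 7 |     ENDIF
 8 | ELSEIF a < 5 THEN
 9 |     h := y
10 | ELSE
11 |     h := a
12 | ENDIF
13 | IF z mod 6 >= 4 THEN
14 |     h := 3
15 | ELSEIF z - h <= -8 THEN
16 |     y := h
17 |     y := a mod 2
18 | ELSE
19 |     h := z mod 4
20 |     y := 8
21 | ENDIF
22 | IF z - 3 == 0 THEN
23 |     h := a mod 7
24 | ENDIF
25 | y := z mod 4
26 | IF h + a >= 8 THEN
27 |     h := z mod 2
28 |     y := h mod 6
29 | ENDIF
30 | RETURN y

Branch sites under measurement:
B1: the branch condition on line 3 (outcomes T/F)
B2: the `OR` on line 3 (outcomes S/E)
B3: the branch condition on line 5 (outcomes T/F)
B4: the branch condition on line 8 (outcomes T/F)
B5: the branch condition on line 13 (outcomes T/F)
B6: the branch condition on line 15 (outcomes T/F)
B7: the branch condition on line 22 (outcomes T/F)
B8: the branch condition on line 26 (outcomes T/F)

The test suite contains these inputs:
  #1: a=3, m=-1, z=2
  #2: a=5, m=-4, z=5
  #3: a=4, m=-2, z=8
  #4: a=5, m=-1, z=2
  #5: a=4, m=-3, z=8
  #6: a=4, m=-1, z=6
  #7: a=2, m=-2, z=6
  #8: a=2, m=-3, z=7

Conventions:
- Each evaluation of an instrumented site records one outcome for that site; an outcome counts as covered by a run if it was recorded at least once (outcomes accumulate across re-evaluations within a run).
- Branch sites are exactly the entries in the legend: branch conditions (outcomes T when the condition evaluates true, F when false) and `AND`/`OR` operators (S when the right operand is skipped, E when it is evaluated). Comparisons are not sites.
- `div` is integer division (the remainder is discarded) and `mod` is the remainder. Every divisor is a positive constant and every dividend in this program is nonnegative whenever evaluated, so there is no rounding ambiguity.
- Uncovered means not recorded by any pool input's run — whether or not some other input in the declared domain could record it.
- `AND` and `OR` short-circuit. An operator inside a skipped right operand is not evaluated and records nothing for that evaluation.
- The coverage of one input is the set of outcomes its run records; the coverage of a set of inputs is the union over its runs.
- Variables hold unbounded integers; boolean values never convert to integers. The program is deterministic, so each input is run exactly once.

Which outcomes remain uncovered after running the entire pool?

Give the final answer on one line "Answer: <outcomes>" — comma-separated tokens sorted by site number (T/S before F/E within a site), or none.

input #1 (a=3, m=-1, z=2): covers B1=T, B2=S, B3=F, B5=F, B6=F, B7=F, B8=F
input #2 (a=5, m=-4, z=5): covers B1=T, B2=E, B3=T, B5=T, B7=F, B8=T
input #3 (a=4, m=-2, z=8): covers B1=F, B2=E, B4=T, B5=F, B6=F, B7=F, B8=F
input #4 (a=5, m=-1, z=2): covers B1=F, B2=E, B4=F, B5=F, B6=F, B7=F, B8=F
input #5 (a=4, m=-3, z=8): covers B1=T, B2=E, B3=T, B5=F, B6=F, B7=F, B8=F
input #6 (a=4, m=-1, z=6): covers B1=F, B2=E, B4=T, B5=F, B6=F, B7=F, B8=F
input #7 (a=2, m=-2, z=6): covers B1=T, B2=S, B3=T, B5=F, B6=F, B7=F, B8=F
input #8 (a=2, m=-3, z=7): covers B1=T, B2=S, B3=T, B5=F, B6=F, B7=F, B8=F
union over the pool: B1=T, B1=F, B2=S, B2=E, B3=T, B3=F, B4=T, B4=F, B5=T, B5=F, B6=F, B7=F, B8=T, B8=F
uncovered (2 of 16): B6=T, B7=T

Answer: B6=T, B7=T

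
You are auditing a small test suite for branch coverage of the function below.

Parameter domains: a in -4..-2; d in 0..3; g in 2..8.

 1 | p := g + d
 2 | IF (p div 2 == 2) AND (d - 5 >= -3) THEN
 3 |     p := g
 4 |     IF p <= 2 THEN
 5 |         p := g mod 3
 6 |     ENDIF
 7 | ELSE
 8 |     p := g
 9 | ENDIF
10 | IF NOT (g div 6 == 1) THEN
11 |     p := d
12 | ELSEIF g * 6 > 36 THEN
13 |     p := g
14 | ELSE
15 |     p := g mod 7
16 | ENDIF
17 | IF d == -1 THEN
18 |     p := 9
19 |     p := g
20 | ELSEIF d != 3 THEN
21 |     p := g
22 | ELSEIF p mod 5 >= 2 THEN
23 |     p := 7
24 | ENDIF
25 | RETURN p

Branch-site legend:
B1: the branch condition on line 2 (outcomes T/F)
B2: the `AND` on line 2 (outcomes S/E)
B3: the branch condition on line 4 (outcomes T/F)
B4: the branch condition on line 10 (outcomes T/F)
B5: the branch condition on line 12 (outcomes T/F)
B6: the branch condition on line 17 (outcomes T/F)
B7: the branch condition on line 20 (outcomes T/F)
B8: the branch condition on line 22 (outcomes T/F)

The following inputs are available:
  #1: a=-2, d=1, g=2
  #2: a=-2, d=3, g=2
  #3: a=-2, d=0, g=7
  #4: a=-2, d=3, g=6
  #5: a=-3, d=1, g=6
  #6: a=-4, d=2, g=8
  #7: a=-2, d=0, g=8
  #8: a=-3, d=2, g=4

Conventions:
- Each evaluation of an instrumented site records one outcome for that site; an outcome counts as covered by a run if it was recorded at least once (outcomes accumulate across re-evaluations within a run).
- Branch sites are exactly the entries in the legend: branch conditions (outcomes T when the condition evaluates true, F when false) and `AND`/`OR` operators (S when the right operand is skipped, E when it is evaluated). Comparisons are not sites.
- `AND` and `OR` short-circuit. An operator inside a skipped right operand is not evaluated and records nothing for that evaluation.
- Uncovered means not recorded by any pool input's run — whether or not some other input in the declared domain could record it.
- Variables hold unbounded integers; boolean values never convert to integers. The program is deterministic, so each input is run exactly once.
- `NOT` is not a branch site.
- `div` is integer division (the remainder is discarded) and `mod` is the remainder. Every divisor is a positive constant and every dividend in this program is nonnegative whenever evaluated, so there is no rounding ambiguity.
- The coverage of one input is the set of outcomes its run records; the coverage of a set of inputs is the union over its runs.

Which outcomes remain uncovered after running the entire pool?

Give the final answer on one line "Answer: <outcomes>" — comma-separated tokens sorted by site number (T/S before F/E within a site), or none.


#1 (a=-2, d=1, g=2) -> B2->S, B1->F, B4->T, B6->F, B7->T; covered: B1=F, B2=S, B4=T, B6=F, B7=T
#2 (a=-2, d=3, g=2) -> B2->E, B1->T, B3->T, B4->T, B6->F, B7->F, B8->T; covered: B1=T, B2=E, B3=T, B4=T, B6=F, B7=F, B8=T
#3 (a=-2, d=0, g=7) -> B2->S, B1->F, B4->F, B5->T, B6->F, B7->T; covered: B1=F, B2=S, B4=F, B5=T, B6=F, B7=T
#4 (a=-2, d=3, g=6) -> B2->S, B1->F, B4->F, B5->F, B6->F, B7->F, B8->F; covered: B1=F, B2=S, B4=F, B5=F, B6=F, B7=F, B8=F
#5 (a=-3, d=1, g=6) -> B2->S, B1->F, B4->F, B5->F, B6->F, B7->T; covered: B1=F, B2=S, B4=F, B5=F, B6=F, B7=T
#6 (a=-4, d=2, g=8) -> B2->S, B1->F, B4->F, B5->T, B6->F, B7->T; covered: B1=F, B2=S, B4=F, B5=T, B6=F, B7=T
#7 (a=-2, d=0, g=8) -> B2->S, B1->F, B4->F, B5->T, B6->F, B7->T; covered: B1=F, B2=S, B4=F, B5=T, B6=F, B7=T
#8 (a=-3, d=2, g=4) -> B2->S, B1->F, B4->T, B6->F, B7->T; covered: B1=F, B2=S, B4=T, B6=F, B7=T
union over the pool: B1=T, B1=F, B2=S, B2=E, B3=T, B4=T, B4=F, B5=T, B5=F, B6=F, B7=T, B7=F, B8=T, B8=F
uncovered (2 of 16): B3=F, B6=T
Answer: B3=F, B6=T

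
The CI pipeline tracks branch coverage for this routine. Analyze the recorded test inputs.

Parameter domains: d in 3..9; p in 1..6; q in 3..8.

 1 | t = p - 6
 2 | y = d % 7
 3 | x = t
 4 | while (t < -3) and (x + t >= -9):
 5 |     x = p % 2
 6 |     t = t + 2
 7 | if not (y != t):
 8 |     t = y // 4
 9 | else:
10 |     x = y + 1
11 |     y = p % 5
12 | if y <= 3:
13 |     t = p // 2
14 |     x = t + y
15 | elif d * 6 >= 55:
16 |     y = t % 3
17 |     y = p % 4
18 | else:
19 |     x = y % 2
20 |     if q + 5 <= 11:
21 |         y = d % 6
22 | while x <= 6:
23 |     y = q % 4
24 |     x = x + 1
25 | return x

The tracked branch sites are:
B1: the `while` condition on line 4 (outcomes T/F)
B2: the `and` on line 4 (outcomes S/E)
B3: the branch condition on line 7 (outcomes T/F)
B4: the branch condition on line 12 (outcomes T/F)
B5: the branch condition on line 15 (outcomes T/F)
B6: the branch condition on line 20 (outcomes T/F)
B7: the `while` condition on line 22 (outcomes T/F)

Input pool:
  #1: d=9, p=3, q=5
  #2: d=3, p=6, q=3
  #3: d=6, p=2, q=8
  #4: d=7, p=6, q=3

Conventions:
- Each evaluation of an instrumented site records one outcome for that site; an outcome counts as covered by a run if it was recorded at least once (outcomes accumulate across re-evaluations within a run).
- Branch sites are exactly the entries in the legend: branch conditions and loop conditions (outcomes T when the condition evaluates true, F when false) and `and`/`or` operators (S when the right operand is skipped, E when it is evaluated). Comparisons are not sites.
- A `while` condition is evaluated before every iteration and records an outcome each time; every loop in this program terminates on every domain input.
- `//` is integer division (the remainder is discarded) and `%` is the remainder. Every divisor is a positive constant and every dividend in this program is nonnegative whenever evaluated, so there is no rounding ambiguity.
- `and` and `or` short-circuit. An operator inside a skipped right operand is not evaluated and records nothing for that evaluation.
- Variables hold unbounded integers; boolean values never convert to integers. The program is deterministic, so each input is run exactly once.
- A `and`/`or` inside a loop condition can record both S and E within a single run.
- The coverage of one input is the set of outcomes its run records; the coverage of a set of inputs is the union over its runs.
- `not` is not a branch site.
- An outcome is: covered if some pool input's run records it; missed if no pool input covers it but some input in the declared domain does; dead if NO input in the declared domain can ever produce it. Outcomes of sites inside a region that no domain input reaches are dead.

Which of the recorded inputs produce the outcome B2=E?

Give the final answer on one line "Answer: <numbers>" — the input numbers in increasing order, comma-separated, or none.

input #1 (d=9, p=3, q=5): does not produce B2=E
input #2 (d=3, p=6, q=3): does not produce B2=E
input #3 (d=6, p=2, q=8): produces B2=E
input #4 (d=7, p=6, q=3): does not produce B2=E

Answer: 3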